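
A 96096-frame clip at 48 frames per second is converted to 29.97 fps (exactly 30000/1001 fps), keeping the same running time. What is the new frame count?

60000 frames

Target frames = source frames × (target rate / source rate) = 96096 × (30000/1001)/(48) = 96096 × 625/1001 = 60000.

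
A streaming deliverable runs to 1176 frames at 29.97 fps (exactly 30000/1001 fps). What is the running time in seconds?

Running time = 1176 / (30000/1001) = 39.2392 s.

39.2392 seconds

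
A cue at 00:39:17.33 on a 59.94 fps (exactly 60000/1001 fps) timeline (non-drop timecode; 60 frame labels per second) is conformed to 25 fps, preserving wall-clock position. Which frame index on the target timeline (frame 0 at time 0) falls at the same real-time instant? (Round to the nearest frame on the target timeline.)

Source frame index: (0×3600 + 39×60 + 17) × 60 + 33 = 141453.
Real time: 141453 / (60000/1001) = 47198151/20000 s.
Target frame: (47198151/20000) × (25) = 47198151/800 ≈ 58997.689 → 58998.

frame 58998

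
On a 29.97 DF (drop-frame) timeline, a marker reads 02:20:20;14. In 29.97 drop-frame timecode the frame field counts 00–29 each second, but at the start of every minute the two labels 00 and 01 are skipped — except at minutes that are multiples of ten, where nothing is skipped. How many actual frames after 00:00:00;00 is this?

252362

Complete 10-minute blocks: 14, each 17982 frames → 251748.
Remaining 0 whole minutes in the current block: 0 frames.
Within the current minute: 20 × 30 + 14 = 614. Total = 251748 + 0 + 614 = 252362.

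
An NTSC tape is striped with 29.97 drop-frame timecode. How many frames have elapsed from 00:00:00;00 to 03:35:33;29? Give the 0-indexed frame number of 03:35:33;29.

Complete 10-minute blocks: 21, each 17982 frames → 377622.
Remaining 5 whole minutes in the current block: 1800 + 4 × 1798 = 8992 frames.
Within the current minute: 33 × 30 + 29 − 2 = 1017 (labels ;00/;01 skipped at this minute). Total = 377622 + 8992 + 1017 = 387631.

387631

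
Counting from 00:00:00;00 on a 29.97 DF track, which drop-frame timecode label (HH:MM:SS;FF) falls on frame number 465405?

Ten DF minutes hold 17982 frames, so frame 465405 lies in block 25 (frames 449550–467531) with 15855 frames into that block.
The block's first minute is 1800 frames and the rest 1798 each; 15855 frames reaches minute 8, so 25 × 18 + 8 × 2 = 466 labels have been skipped so far.
Adding those back, label number 465405 + 466 = 465871 at 30 labels/s is 15529 s + 1 f = 4 h 18 min 49 s frame 1, i.e. 04:18:49;01.

04:18:49;01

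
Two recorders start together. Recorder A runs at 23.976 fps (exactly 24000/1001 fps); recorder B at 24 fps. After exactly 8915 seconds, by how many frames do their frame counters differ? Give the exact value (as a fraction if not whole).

213960/1001 frames

A emits 24000/1001 × 8915 = 213960000/1001 frames; B emits 24 × 8915 = 213960.
Difference = 213960/1001 frames (≈ 213.7463); B is ahead of A.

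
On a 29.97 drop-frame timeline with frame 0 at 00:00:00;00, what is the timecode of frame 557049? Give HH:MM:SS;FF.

05:09:46;27

Ten DF minutes hold 17982 frames, so frame 557049 lies in block 30 (frames 539460–557441) with 17589 frames into that block.
The block's first minute is 1800 frames and the rest 1798 each; 17589 frames reaches minute 9, so 30 × 18 + 9 × 2 = 558 labels have been skipped so far.
Adding those back, label number 557049 + 558 = 557607 at 30 labels/s is 18586 s + 27 f = 5 h 9 min 46 s frame 27, i.e. 05:09:46;27.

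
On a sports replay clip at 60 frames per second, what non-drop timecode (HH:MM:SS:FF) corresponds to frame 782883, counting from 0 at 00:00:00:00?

782883 ÷ 60 = 13048 full seconds, remainder 3 frames.
13048 s = 3 h 37 min 28 s.
Timecode: 03:37:28:03.

03:37:28:03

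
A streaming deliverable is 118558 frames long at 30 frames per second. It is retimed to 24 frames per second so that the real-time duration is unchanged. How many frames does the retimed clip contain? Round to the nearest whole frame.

Frames at target rate = 118558 × (24) / (30) = 474232/5 ≈ 94846.400.
Nearest whole frame: 94846.

94846 frames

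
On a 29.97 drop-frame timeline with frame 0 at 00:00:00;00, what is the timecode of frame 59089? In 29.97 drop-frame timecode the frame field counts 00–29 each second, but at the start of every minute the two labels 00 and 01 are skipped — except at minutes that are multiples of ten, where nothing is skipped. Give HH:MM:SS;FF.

Ten DF minutes hold 17982 frames, so frame 59089 lies in block 3 (frames 53946–71927) with 5143 frames into that block.
The block's first minute is 1800 frames and the rest 1798 each; 5143 frames reaches minute 2, so 3 × 18 + 2 × 2 = 58 labels have been skipped so far.
Adding those back, label number 59089 + 58 = 59147 at 30 labels/s is 1971 s + 17 f = 0 h 32 min 51 s frame 17, i.e. 00:32:51;17.

00:32:51;17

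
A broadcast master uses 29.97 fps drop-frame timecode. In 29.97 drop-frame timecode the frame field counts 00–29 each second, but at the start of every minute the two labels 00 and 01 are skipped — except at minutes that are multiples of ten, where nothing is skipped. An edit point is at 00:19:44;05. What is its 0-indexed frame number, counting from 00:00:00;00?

Complete 10-minute blocks: 1, each 17982 frames → 17982.
Remaining 9 whole minutes in the current block: 1800 + 8 × 1798 = 16184 frames.
Within the current minute: 44 × 30 + 5 − 2 = 1323 (labels ;00/;01 skipped at this minute). Total = 17982 + 16184 + 1323 = 35489.

35489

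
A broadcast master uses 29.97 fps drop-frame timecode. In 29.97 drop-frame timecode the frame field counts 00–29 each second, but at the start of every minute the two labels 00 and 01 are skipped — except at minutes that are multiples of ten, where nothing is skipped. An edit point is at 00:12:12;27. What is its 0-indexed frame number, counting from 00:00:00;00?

21965

As if non-drop at 30 labels/s: (0 × 3600 + 12 × 60 + 12) × 30 + 27 = 21987.
Minute boundaries passed: 12; those not divisible by 10: 12 − 1 = 11; dropped labels = 2 × 11 = 22.
Actual frame index = 21987 − 22 = 21965.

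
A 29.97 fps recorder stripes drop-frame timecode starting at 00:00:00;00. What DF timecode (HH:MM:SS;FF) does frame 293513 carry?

02:43:13;17

Each 10-minute DF block holds 10 × 60 × 30 − 9 × 2 = 17982 frames. 293513 ÷ 17982 → 16 full blocks, remainder 5801.
Within the partial block the first minute is 1800 frames and each further minute 1798, so 3 further minute boundaries passed. Total skipped labels = 18 × 16 + 2 × 3 = 294.
Non-drop label index = 293513 + 294 = 293807; at 30 labels/s that is 02:43:13:17, i.e. DF 02:43:13;17.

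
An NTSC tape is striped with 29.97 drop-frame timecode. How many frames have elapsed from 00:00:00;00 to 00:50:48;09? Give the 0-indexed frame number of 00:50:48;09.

91359

As if non-drop at 30 labels/s: (0 × 3600 + 50 × 60 + 48) × 30 + 9 = 91449.
Minute boundaries passed: 50; those not divisible by 10: 50 − 5 = 45; dropped labels = 2 × 45 = 90.
Actual frame index = 91449 − 90 = 91359.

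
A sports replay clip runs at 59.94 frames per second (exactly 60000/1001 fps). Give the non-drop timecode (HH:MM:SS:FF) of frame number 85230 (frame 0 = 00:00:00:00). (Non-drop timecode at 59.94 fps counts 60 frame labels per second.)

00:23:40:30

85230 ÷ 60 = 1420 full seconds, remainder 30 frames.
1420 s = 0 h 23 min 40 s.
Timecode: 00:23:40:30.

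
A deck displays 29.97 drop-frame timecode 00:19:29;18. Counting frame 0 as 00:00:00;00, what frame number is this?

35052

Complete 10-minute blocks: 1, each 17982 frames → 17982.
Remaining 9 whole minutes in the current block: 1800 + 8 × 1798 = 16184 frames.
Within the current minute: 29 × 30 + 18 − 2 = 886 (labels ;00/;01 skipped at this minute). Total = 17982 + 16184 + 886 = 35052.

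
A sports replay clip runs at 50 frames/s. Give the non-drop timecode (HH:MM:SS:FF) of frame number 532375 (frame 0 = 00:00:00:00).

02:57:27:25

532375 ÷ 50 = 10647 full seconds, remainder 25 frames.
10647 s = 2 h 57 min 27 s.
Timecode: 02:57:27:25.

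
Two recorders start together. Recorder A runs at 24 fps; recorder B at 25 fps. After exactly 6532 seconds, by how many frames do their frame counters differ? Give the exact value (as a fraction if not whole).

6532 frames

A emits 24 × 6532 = 156768 frames; B emits 25 × 6532 = 163300.
Difference = 6532 frames; B is ahead of A.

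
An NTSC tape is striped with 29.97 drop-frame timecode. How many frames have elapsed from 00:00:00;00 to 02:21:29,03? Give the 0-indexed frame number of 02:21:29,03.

254419

Complete 10-minute blocks: 14, each 17982 frames → 251748.
Remaining 1 whole minute in the current block: 1800 + 0 × 1798 = 1800 frames.
Within the current minute: 29 × 30 + 3 − 2 = 871 (labels ;00/;01 skipped at this minute). Total = 251748 + 1800 + 871 = 254419.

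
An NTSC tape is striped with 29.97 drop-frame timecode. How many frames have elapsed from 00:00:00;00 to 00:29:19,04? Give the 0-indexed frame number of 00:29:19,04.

52720

Complete 10-minute blocks: 2, each 17982 frames → 35964.
Remaining 9 whole minutes in the current block: 1800 + 8 × 1798 = 16184 frames.
Within the current minute: 19 × 30 + 4 − 2 = 572 (labels ;00/;01 skipped at this minute). Total = 35964 + 16184 + 572 = 52720.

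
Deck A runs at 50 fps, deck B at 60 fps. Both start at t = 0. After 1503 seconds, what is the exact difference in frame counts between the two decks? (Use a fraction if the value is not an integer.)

A emits 50 × 1503 = 75150 frames; B emits 60 × 1503 = 90180.
Difference = 15030 frames; B is ahead of A.

15030 frames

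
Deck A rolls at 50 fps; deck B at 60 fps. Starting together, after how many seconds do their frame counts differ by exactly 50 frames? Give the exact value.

The gap grows by |60 − 50| = 10 frames per second.
Time for a 50-frame gap: 50 ÷ (10) = 5 s.

5 seconds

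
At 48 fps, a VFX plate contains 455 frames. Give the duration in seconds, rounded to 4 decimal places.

Running time = 455 × 1/48 = 455/48 s ≈ 9.4792 s.

9.4792 seconds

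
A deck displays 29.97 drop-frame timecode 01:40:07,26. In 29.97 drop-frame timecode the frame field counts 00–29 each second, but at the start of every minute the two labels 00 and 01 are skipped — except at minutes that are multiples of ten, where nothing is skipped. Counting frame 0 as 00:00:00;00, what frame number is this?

180056

Complete 10-minute blocks: 10, each 17982 frames → 179820.
Remaining 0 whole minutes in the current block: 0 frames.
Within the current minute: 7 × 30 + 26 = 236. Total = 179820 + 0 + 236 = 180056.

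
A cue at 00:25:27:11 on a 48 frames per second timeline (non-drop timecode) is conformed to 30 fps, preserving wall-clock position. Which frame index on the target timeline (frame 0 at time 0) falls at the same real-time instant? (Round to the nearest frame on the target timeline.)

Source frame index: (0×3600 + 25×60 + 27) × 48 + 11 = 73307.
Real time: 73307 / (48) = 73307/48 s.
Target frame: (73307/48) × (30) = 366535/8 ≈ 45816.875 → 45817.

frame 45817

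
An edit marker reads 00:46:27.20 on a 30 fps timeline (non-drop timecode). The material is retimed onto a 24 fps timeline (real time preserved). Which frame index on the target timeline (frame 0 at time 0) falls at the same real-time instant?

frame 66904

Source frame index: (0×3600 + 46×60 + 27) × 30 + 20 = 83630.
Real time: 83630 / (30) = 8363/3 s.
Target frame: (8363/3) × (24) = 66904.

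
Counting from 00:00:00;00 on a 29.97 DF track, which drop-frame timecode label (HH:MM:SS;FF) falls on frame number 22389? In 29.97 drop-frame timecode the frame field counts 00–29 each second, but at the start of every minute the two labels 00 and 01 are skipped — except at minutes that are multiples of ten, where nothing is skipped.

Ten DF minutes hold 17982 frames, so frame 22389 lies in block 1 (frames 17982–35963) with 4407 frames into that block.
The block's first minute is 1800 frames and the rest 1798 each; 4407 frames reaches minute 2, so 1 × 18 + 2 × 2 = 22 labels have been skipped so far.
Adding those back, label number 22389 + 22 = 22411 at 30 labels/s is 747 s + 1 f = 0 h 12 min 27 s frame 1, i.e. 00:12:27;01.

00:12:27;01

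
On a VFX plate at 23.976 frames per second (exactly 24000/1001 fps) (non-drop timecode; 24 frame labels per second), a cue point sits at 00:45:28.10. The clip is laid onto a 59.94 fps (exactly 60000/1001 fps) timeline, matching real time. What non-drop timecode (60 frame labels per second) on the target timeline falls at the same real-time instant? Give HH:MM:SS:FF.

00:45:28:25

Source frame index: (0×3600 + 45×60 + 28) × 24 + 10 = 65482.
Real time: 65482 / (24000/1001) = 32773741/12000 s.
Target frame: (32773741/12000) × (60000/1001) = 163705.
At 60 labels/s: frame 163705 → 00:45:28:25.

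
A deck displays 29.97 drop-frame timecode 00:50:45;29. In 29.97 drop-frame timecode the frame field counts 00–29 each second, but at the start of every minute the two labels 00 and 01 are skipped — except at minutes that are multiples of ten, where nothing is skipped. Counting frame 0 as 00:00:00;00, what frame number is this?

91289

Complete 10-minute blocks: 5, each 17982 frames → 89910.
Remaining 0 whole minutes in the current block: 0 frames.
Within the current minute: 45 × 30 + 29 = 1379. Total = 89910 + 0 + 1379 = 91289.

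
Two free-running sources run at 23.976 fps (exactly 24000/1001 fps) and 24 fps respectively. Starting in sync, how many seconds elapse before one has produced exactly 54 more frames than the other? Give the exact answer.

2252.25 seconds

The gap grows by |24 − 24000/1001| = 24/1001 frames per second.
Time for a 54-frame gap: 54 ÷ (24/1001) = 2252.25 s.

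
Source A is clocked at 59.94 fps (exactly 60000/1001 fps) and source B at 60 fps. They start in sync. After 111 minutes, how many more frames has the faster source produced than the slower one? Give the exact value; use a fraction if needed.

399600/1001 frames

111 min = 6660 s.
A emits 60000/1001 × 6660 = 399600000/1001 frames; B emits 60 × 6660 = 399600.
Difference = 399600/1001 frames (≈ 399.2008); B is ahead of A.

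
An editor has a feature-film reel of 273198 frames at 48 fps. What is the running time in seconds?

5691.625 seconds

Running time = 273198 / (48) = 5691.625 s.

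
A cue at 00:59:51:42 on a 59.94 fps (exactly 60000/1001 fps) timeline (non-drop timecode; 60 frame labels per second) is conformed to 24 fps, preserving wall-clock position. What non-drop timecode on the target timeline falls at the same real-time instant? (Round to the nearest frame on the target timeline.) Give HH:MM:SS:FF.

00:59:55:07

Source frame index: (0×3600 + 59×60 + 51) × 60 + 42 = 215502.
Real time: 215502 / (60000/1001) = 35952917/10000 s.
Target frame: (35952917/10000) × (24) = 107858751/1250 ≈ 86287.001 → 86287.
At 24 labels/s: frame 86287 → 00:59:55:07.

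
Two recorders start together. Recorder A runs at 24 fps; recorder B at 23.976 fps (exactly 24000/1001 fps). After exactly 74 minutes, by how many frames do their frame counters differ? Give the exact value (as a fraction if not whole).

106560/1001 frames

74 min = 4440 s.
A emits 24 × 4440 = 106560 frames; B emits 24000/1001 × 4440 = 106560000/1001.
Difference = 106560/1001 frames (≈ 106.4535); B is behind A.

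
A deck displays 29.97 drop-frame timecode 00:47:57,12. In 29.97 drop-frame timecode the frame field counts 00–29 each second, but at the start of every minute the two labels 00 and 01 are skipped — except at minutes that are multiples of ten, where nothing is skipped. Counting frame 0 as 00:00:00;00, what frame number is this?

86236

Complete 10-minute blocks: 4, each 17982 frames → 71928.
Remaining 7 whole minutes in the current block: 1800 + 6 × 1798 = 12588 frames.
Within the current minute: 57 × 30 + 12 − 2 = 1720 (labels ;00/;01 skipped at this minute). Total = 71928 + 12588 + 1720 = 86236.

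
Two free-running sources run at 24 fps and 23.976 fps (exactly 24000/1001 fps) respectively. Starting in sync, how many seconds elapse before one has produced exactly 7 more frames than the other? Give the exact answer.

7007/24 seconds

The gap grows by |24000/1001 − 24| = 24/1001 frames per second.
Time for a 7-frame gap: 7 ÷ (24/1001) = 7007/24 s.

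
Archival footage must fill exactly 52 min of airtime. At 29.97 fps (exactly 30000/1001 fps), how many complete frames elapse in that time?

52 min = 3120 s.
Frames = 3120 × 30000/1001 = 7200000/77 ≈ 93506.4935.
Complete frames: 93506.

93506 frames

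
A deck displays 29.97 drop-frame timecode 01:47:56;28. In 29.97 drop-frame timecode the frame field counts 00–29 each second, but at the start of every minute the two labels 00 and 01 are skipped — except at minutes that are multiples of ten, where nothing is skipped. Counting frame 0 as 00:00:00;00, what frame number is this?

194114

As if non-drop at 30 labels/s: (1 × 3600 + 47 × 60 + 56) × 30 + 28 = 194308.
Minute boundaries passed: 107; those not divisible by 10: 107 − 10 = 97; dropped labels = 2 × 97 = 194.
Actual frame index = 194308 − 194 = 194114.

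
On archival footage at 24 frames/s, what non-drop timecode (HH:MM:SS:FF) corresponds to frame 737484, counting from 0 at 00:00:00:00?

08:32:08:12

737484 ÷ 24 = 30728 full seconds, remainder 12 frames.
30728 s = 8 h 32 min 8 s.
Timecode: 08:32:08:12.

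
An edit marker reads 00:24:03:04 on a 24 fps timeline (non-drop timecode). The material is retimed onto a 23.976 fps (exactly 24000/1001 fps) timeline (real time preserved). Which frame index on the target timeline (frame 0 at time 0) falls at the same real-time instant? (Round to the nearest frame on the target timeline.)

frame 34601

Source frame index: (0×3600 + 24×60 + 3) × 24 + 4 = 34636.
Real time: 34636 / (24) = 8659/6 s.
Target frame: (8659/6) × (24000/1001) = 4948000/143 ≈ 34601.399 → 34601.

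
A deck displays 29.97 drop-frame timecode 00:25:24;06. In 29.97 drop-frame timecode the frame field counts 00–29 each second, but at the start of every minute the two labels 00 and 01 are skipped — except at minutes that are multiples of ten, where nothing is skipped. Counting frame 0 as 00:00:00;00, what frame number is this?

45680

As if non-drop at 30 labels/s: (0 × 3600 + 25 × 60 + 24) × 30 + 6 = 45726.
Minute boundaries passed: 25; those not divisible by 10: 25 − 2 = 23; dropped labels = 2 × 23 = 46.
Actual frame index = 45726 − 46 = 45680.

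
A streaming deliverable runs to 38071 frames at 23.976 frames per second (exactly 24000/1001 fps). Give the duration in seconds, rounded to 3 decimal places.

Running time = 38071 × 1001/24000 = 38109071/24000 s ≈ 1587.878 s.

1587.878 seconds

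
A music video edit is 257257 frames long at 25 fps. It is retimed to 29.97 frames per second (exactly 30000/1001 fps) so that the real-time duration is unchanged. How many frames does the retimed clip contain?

Target frames = source frames × (target rate / source rate) = 257257 × (30000/1001)/(25) = 257257 × 1200/1001 = 308400.

308400 frames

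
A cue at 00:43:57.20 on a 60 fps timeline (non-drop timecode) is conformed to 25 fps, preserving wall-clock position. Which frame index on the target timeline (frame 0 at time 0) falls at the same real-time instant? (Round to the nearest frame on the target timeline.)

Source frame index: (0×3600 + 43×60 + 57) × 60 + 20 = 158240.
Real time: 158240 / (60) = 7912/3 s.
Target frame: (7912/3) × (25) = 197800/3 ≈ 65933.333 → 65933.

frame 65933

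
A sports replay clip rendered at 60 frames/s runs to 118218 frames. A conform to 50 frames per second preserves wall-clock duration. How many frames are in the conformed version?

98515 frames

Target frames = source frames × (target rate / source rate) = 118218 × (50)/(60) = 118218 × 5/6 = 98515.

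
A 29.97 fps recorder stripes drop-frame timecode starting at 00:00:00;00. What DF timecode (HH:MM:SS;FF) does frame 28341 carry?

00:15:45;19

Each 10-minute DF block holds 10 × 60 × 30 − 9 × 2 = 17982 frames. 28341 ÷ 17982 → 1 full block, remainder 10359.
Within the partial block the first minute is 1800 frames and each further minute 1798, so 5 further minute boundaries passed. Total skipped labels = 18 × 1 + 2 × 5 = 28.
Non-drop label index = 28341 + 28 = 28369; at 30 labels/s that is 00:15:45:19, i.e. DF 00:15:45;19.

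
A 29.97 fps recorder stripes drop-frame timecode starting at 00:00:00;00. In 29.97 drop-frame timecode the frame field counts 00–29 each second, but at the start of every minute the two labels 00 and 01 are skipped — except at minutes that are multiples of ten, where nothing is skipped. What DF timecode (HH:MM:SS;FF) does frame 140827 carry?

Ten DF minutes hold 17982 frames, so frame 140827 lies in block 7 (frames 125874–143855) with 14953 frames into that block.
The block's first minute is 1800 frames and the rest 1798 each; 14953 frames reaches minute 8, so 7 × 18 + 8 × 2 = 142 labels have been skipped so far.
Adding those back, label number 140827 + 142 = 140969 at 30 labels/s is 4698 s + 29 f = 1 h 18 min 18 s frame 29, i.e. 01:18:18;29.

01:18:18;29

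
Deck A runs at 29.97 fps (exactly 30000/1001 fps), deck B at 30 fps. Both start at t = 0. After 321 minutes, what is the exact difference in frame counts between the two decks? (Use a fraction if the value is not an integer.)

321 min = 19260 s.
A emits 30000/1001 × 19260 = 577800000/1001 frames; B emits 30 × 19260 = 577800.
Difference = 577800/1001 frames (≈ 577.2228); B is ahead of A.

577800/1001 frames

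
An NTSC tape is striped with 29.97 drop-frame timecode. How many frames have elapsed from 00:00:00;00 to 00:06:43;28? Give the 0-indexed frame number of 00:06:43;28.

As if non-drop at 30 labels/s: (0 × 3600 + 6 × 60 + 43) × 30 + 28 = 12118.
Minute boundaries passed: 6; those not divisible by 10: 6 − 0 = 6; dropped labels = 2 × 6 = 12.
Actual frame index = 12118 − 12 = 12106.

12106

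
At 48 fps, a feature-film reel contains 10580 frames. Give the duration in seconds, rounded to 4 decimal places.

Running time = 10580 × 1/48 = 2645/12 s ≈ 220.4167 s.

220.4167 seconds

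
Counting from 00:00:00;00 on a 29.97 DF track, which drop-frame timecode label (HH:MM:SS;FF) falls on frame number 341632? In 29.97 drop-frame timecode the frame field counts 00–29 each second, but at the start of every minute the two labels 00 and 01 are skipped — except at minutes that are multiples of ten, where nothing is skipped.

Ten DF minutes hold 17982 frames, so frame 341632 lies in block 18 (frames 323676–341657) with 17956 frames into that block.
The block's first minute is 1800 frames and the rest 1798 each; 17956 frames reaches minute 9, so 18 × 18 + 9 × 2 = 342 labels have been skipped so far.
Adding those back, label number 341632 + 342 = 341974 at 30 labels/s is 11399 s + 4 f = 3 h 9 min 59 s frame 4, i.e. 03:09:59;04.

03:09:59;04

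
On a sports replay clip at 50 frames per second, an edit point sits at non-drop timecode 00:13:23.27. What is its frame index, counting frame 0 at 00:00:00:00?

Total seconds to the label: (0 × 3600 + 13 × 60 + 23) = 803.
Frame index = 803 × 50 + 27 = 40177.

40177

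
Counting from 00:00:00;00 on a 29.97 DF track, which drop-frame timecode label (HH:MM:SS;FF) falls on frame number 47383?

00:26:21;01

Each 10-minute DF block holds 10 × 60 × 30 − 9 × 2 = 17982 frames. 47383 ÷ 17982 → 2 full blocks, remainder 11419.
Within the partial block the first minute is 1800 frames and each further minute 1798, so 6 further minute boundaries passed. Total skipped labels = 18 × 2 + 2 × 6 = 48.
Non-drop label index = 47383 + 48 = 47431; at 30 labels/s that is 00:26:21:01, i.e. DF 00:26:21;01.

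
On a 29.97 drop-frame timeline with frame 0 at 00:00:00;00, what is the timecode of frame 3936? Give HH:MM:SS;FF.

Ten DF minutes hold 17982 frames, so frame 3936 lies in block 0 (frames 0–17981) with 3936 frames into that block.
The block's first minute is 1800 frames and the rest 1798 each; 3936 frames reaches minute 2, so 0 × 18 + 2 × 2 = 4 labels have been skipped so far.
Adding those back, label number 3936 + 4 = 3940 at 30 labels/s is 131 s + 10 f = 0 h 2 min 11 s frame 10, i.e. 00:02:11;10.

00:02:11;10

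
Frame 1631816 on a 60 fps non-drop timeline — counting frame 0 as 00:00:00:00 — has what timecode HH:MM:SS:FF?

07:33:16:56

1631816 ÷ 60 = 27196 full seconds, remainder 56 frames.
27196 s = 7 h 33 min 16 s.
Timecode: 07:33:16:56.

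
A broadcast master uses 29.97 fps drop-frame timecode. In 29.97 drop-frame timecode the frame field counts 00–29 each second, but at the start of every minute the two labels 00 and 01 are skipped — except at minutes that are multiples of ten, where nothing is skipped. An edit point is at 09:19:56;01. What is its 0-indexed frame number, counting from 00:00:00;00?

1006873

Complete 10-minute blocks: 55, each 17982 frames → 989010.
Remaining 9 whole minutes in the current block: 1800 + 8 × 1798 = 16184 frames.
Within the current minute: 56 × 30 + 1 − 2 = 1679 (labels ;00/;01 skipped at this minute). Total = 989010 + 16184 + 1679 = 1006873.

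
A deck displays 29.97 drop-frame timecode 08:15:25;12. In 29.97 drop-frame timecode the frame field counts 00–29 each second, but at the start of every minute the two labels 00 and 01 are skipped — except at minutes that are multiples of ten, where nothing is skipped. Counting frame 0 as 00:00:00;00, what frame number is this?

890870

Complete 10-minute blocks: 49, each 17982 frames → 881118.
Remaining 5 whole minutes in the current block: 1800 + 4 × 1798 = 8992 frames.
Within the current minute: 25 × 30 + 12 − 2 = 760 (labels ;00/;01 skipped at this minute). Total = 881118 + 8992 + 760 = 890870.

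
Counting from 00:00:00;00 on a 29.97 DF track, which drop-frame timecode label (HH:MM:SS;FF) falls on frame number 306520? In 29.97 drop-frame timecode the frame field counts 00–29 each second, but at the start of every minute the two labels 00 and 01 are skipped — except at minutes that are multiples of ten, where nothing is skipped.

02:50:27;16

Each 10-minute DF block holds 10 × 60 × 30 − 9 × 2 = 17982 frames. 306520 ÷ 17982 → 17 full blocks, remainder 826.
Within the partial block the first minute is 1800 frames and each further minute 1798, so 0 further minute boundaries passed. Total skipped labels = 18 × 17 + 2 × 0 = 306.
Non-drop label index = 306520 + 306 = 306826; at 30 labels/s that is 02:50:27:16, i.e. DF 02:50:27;16.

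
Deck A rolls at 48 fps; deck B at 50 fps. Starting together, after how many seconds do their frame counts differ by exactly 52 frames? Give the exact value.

26 seconds

The gap grows by |50 − 48| = 2 frames per second.
Time for a 52-frame gap: 52 ÷ (2) = 26 s.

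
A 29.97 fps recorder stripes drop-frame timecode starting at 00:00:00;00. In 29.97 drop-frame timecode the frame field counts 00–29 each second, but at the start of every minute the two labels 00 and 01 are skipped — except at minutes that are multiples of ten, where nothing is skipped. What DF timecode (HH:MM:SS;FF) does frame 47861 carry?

Each 10-minute DF block holds 10 × 60 × 30 − 9 × 2 = 17982 frames. 47861 ÷ 17982 → 2 full blocks, remainder 11897.
Within the partial block the first minute is 1800 frames and each further minute 1798, so 6 further minute boundaries passed. Total skipped labels = 18 × 2 + 2 × 6 = 48.
Non-drop label index = 47861 + 48 = 47909; at 30 labels/s that is 00:26:36:29, i.e. DF 00:26:36;29.

00:26:36;29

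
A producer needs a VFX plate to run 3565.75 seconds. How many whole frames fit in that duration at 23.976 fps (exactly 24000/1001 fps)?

Frames = 3565.75 × 24000/1001 = 85578000/1001 ≈ 85492.5075.
Complete frames: 85492.

85492 frames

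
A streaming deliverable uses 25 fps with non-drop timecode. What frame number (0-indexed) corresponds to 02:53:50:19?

260769

Total seconds to the label: (2 × 3600 + 53 × 60 + 50) = 10430.
Frame index = 10430 × 25 + 19 = 260769.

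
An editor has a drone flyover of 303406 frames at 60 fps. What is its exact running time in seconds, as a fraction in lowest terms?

151703/30 seconds

Running time = 303406 ÷ (60) = 303406 × 1/60 = 151703/30 s.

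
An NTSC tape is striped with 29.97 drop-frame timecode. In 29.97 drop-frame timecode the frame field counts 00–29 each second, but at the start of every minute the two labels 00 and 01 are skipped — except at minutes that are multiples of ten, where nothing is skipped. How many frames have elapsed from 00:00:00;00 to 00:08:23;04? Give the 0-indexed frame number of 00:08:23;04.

15078

As if non-drop at 30 labels/s: (0 × 3600 + 8 × 60 + 23) × 30 + 4 = 15094.
Minute boundaries passed: 8; those not divisible by 10: 8 − 0 = 8; dropped labels = 2 × 8 = 16.
Actual frame index = 15094 − 16 = 15078.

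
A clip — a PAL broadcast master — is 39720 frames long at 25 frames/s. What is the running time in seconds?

1588.8 seconds

Running time = 39720 / (25) = 1588.8 s.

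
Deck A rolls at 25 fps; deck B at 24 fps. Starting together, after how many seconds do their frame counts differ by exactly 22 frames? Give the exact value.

The gap grows by |24 − 25| = 1 frame per second.
Time for a 22-frame gap: 22 ÷ (1) = 22 s.

22 seconds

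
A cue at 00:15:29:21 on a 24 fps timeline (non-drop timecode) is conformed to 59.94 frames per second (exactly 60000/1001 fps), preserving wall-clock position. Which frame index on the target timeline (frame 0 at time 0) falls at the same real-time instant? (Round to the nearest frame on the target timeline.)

frame 55737

Source frame index: (0×3600 + 15×60 + 29) × 24 + 21 = 22317.
Real time: 22317 / (24) = 7439/8 s.
Target frame: (7439/8) × (60000/1001) = 55792500/1001 ≈ 55736.763 → 55737.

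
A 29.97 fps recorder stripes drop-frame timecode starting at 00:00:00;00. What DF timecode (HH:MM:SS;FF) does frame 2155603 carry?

19:58:45;11

Ten DF minutes hold 17982 frames, so frame 2155603 lies in block 119 (frames 2139858–2157839) with 15745 frames into that block.
The block's first minute is 1800 frames and the rest 1798 each; 15745 frames reaches minute 8, so 119 × 18 + 8 × 2 = 2158 labels have been skipped so far.
Adding those back, label number 2155603 + 2158 = 2157761 at 30 labels/s is 71925 s + 11 f = 19 h 58 min 45 s frame 11, i.e. 19:58:45;11.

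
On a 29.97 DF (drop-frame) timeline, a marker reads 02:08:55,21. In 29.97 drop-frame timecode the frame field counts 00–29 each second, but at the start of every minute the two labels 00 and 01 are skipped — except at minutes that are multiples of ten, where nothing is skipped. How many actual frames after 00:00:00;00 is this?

Complete 10-minute blocks: 12, each 17982 frames → 215784.
Remaining 8 whole minutes in the current block: 1800 + 7 × 1798 = 14386 frames.
Within the current minute: 55 × 30 + 21 − 2 = 1669 (labels ;00/;01 skipped at this minute). Total = 215784 + 14386 + 1669 = 231839.

231839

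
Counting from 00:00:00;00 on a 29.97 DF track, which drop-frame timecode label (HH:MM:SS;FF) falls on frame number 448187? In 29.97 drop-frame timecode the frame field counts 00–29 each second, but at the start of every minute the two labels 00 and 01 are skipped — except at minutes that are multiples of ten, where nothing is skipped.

04:09:14;17

Ten DF minutes hold 17982 frames, so frame 448187 lies in block 24 (frames 431568–449549) with 16619 frames into that block.
The block's first minute is 1800 frames and the rest 1798 each; 16619 frames reaches minute 9, so 24 × 18 + 9 × 2 = 450 labels have been skipped so far.
Adding those back, label number 448187 + 450 = 448637 at 30 labels/s is 14954 s + 17 f = 4 h 9 min 14 s frame 17, i.e. 04:09:14;17.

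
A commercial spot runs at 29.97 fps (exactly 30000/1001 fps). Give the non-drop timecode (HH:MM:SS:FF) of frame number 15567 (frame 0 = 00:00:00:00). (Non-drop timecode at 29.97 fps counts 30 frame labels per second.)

15567 ÷ 30 = 518 full seconds, remainder 27 frames.
518 s = 0 h 8 min 38 s.
Timecode: 00:08:38:27.

00:08:38:27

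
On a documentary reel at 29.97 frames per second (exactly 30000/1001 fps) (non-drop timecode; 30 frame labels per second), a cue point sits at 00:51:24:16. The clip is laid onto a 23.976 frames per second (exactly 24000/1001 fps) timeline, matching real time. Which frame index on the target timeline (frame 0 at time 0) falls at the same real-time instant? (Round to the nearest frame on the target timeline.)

frame 74029

Source frame index: (0×3600 + 51×60 + 24) × 30 + 16 = 92536.
Real time: 92536 / (30000/1001) = 11578567/3750 s.
Target frame: (11578567/3750) × (24000/1001) = 370144/5 ≈ 74028.800 → 74029.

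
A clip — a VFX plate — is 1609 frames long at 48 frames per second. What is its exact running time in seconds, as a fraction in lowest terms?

Running time = 1609 ÷ (48) = 1609 × 1/48 = 1609/48 s.

1609/48 seconds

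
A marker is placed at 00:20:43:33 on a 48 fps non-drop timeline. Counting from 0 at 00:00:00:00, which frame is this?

Total seconds to the label: (0 × 3600 + 20 × 60 + 43) = 1243.
Frame index = 1243 × 48 + 33 = 59697.

frame 59697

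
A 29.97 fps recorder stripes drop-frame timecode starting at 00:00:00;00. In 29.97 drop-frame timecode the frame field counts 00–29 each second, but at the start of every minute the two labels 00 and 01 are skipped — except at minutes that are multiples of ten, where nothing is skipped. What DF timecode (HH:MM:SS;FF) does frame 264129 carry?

Ten DF minutes hold 17982 frames, so frame 264129 lies in block 14 (frames 251748–269729) with 12381 frames into that block.
The block's first minute is 1800 frames and the rest 1798 each; 12381 frames reaches minute 6, so 14 × 18 + 6 × 2 = 264 labels have been skipped so far.
Adding those back, label number 264129 + 264 = 264393 at 30 labels/s is 8813 s + 3 f = 2 h 26 min 53 s frame 3, i.e. 02:26:53;03.

02:26:53;03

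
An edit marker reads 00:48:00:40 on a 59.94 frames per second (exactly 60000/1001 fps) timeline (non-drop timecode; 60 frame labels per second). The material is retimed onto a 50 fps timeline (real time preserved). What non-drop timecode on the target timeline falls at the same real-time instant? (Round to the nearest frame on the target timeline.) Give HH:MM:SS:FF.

Source frame index: (0×3600 + 48×60 + 0) × 60 + 40 = 172840.
Real time: 172840 / (60000/1001) = 4325321/1500 s.
Target frame: (4325321/1500) × (50) = 4325321/30 ≈ 144177.367 → 144177.
At 50 labels/s: frame 144177 → 00:48:03:27.

00:48:03:27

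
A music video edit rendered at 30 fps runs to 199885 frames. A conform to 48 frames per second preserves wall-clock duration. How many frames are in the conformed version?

319816 frames

Target frames = source frames × (target rate / source rate) = 199885 × (48)/(30) = 199885 × 8/5 = 319816.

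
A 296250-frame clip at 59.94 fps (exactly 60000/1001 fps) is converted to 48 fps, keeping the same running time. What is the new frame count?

237237 frames

Target frames = source frames × (target rate / source rate) = 296250 × (48)/(60000/1001) = 296250 × 1001/1250 = 237237.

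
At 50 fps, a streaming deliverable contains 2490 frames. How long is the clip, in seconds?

Running time = 2490 / (50) = 49.8 s.

49.8 seconds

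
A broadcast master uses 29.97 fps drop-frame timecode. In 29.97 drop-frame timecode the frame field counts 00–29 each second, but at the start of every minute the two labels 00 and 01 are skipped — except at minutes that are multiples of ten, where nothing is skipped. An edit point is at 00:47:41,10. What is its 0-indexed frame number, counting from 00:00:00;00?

As if non-drop at 30 labels/s: (0 × 3600 + 47 × 60 + 41) × 30 + 10 = 85840.
Minute boundaries passed: 47; those not divisible by 10: 47 − 4 = 43; dropped labels = 2 × 43 = 86.
Actual frame index = 85840 − 86 = 85754.

85754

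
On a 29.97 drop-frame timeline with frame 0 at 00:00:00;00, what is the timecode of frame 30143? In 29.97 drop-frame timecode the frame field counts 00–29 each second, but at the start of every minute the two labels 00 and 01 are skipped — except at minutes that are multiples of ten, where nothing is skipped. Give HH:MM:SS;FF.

Ten DF minutes hold 17982 frames, so frame 30143 lies in block 1 (frames 17982–35963) with 12161 frames into that block.
The block's first minute is 1800 frames and the rest 1798 each; 12161 frames reaches minute 6, so 1 × 18 + 6 × 2 = 30 labels have been skipped so far.
Adding those back, label number 30143 + 30 = 30173 at 30 labels/s is 1005 s + 23 f = 0 h 16 min 45 s frame 23, i.e. 00:16:45;23.

00:16:45;23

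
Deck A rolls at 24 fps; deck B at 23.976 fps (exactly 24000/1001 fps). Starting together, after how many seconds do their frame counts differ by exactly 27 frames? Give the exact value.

1126.125 seconds

The gap grows by |24000/1001 − 24| = 24/1001 frames per second.
Time for a 27-frame gap: 27 ÷ (24/1001) = 1126.125 s.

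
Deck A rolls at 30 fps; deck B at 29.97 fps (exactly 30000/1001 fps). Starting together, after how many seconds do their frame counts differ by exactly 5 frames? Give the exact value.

The gap grows by |30000/1001 − 30| = 30/1001 frames per second.
Time for a 5-frame gap: 5 ÷ (30/1001) = 1001/6 s.

1001/6 seconds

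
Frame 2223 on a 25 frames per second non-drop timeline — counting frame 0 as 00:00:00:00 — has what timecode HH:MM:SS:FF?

2223 ÷ 25 = 88 full seconds, remainder 23 frames.
88 s = 0 h 1 min 28 s.
Timecode: 00:01:28:23.

00:01:28:23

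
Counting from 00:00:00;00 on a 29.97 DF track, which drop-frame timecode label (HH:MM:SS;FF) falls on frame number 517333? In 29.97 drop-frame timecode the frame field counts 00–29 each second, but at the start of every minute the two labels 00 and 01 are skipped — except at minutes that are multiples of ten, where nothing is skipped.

Ten DF minutes hold 17982 frames, so frame 517333 lies in block 28 (frames 503496–521477) with 13837 frames into that block.
The block's first minute is 1800 frames and the rest 1798 each; 13837 frames reaches minute 7, so 28 × 18 + 7 × 2 = 518 labels have been skipped so far.
Adding those back, label number 517333 + 518 = 517851 at 30 labels/s is 17261 s + 21 f = 4 h 47 min 41 s frame 21, i.e. 04:47:41;21.

04:47:41;21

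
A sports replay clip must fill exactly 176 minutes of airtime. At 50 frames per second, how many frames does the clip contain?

528000 frames

176 min = 10560 s.
Frames = 10560 × 50 = 528000.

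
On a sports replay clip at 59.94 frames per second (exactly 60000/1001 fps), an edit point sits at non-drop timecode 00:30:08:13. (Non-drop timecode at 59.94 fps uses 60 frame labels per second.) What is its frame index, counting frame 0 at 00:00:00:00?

Total seconds to the label: (0 × 3600 + 30 × 60 + 8) = 1808.
Frame index = 1808 × 60 + 13 = 108493.

108493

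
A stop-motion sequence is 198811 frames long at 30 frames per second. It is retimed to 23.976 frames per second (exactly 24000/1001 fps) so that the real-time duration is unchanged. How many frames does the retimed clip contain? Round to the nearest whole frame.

Frames at target rate = 198811 × (24000/1001) / (30) = 159048800/1001 ≈ 158889.910.
Nearest whole frame: 158890.

158890 frames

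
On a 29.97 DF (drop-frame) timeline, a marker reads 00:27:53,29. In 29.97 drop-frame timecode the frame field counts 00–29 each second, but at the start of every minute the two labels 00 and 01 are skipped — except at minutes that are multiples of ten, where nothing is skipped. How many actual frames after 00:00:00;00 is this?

As if non-drop at 30 labels/s: (0 × 3600 + 27 × 60 + 53) × 30 + 29 = 50219.
Minute boundaries passed: 27; those not divisible by 10: 27 − 2 = 25; dropped labels = 2 × 25 = 50.
Actual frame index = 50219 − 50 = 50169.

50169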